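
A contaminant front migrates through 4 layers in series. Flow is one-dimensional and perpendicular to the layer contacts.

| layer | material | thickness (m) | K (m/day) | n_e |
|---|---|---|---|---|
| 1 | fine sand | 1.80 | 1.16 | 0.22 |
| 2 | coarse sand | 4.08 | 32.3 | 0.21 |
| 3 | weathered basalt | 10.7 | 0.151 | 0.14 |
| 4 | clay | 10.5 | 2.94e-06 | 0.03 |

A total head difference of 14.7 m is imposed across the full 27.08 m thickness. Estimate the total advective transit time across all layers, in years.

With flow normal to the layers, continuity requires the same specific discharge q through every layer.
Σ(b_i/K_i) = 1.80/1.16 + 4.08/32.3 + 10.7/0.151 + 10.5/2.94e-06 = 3.572e+06 d.
q = Δh / Σ(b_i/K_i) = 14.7 / 3.572e+06 = 4.116e-06 m/day.
In each layer the seepage velocity is v_i = q/n_i, so the layer transit time is t_i = b_i·n_i / q:
  layer 1 (fine sand): t_1 = 1.80 × 0.22 / 4.116e-06 = 96212 d
  layer 2 (coarse sand): t_2 = 4.08 × 0.21 / 4.116e-06 = 2.082e+05 d
  layer 3 (weathered basalt): t_3 = 10.7 × 0.14 / 4.116e-06 = 3.640e+05 d
  layer 4 (clay): t_4 = 10.5 × 0.03 / 4.116e-06 = 76532 d
Total t = Σ t_i = 7.449e+05 days = 2039 years.

2040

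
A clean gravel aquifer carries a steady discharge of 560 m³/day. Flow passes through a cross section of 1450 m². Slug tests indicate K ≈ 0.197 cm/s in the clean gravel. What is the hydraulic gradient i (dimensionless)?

0.00227

Convert K: 0.197 cm/s × 864 = 170.2 m/day.
From Q = K·A·i, i = Q / (K·A) = 560 / (170.2 × 1450) = 0.002269.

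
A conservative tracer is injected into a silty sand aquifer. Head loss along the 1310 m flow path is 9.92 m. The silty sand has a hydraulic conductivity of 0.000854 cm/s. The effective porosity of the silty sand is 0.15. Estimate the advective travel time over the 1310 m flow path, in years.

96.3

Convert K: 0.000854 cm/s × 864 = 0.7379 m/day.
Hydraulic gradient i = Δh / L = 9.92 / 1310 = 0.007573.
Darcy flux q = K · i = 0.7379 × 0.007573 = 0.005587 m/day.
Seepage velocity v = q / n_e = 0.005587 / 0.15 = 0.03725 m/day.
Travel time t = L / v = 1310 / 0.03725 = 35168 days = 96.29 years.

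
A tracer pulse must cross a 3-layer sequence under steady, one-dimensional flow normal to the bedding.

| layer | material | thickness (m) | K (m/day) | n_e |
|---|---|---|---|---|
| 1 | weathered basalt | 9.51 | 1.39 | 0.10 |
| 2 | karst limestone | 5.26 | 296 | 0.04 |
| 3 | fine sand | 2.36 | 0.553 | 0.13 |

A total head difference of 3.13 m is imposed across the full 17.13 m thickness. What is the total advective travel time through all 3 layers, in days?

With flow normal to the layers, continuity requires the same specific discharge q through every layer.
Σ(b_i/K_i) = 9.51/1.39 + 5.26/296 + 2.36/0.553 = 11.13 d.
q = Δh / Σ(b_i/K_i) = 3.13 / 11.13 = 0.2813 m/day.
In each layer the seepage velocity is v_i = q/n_i, so the layer transit time is t_i = b_i·n_i / q:
  layer 1 (weathered basalt): t_1 = 9.51 × 0.10 / 0.2813 = 3.381 d
  layer 2 (karst limestone): t_2 = 5.26 × 0.04 / 0.2813 = 0.7480 d
  layer 3 (fine sand): t_3 = 2.36 × 0.13 / 0.2813 = 1.091 d
Total t = Σ t_i = 5.219 days.

5.22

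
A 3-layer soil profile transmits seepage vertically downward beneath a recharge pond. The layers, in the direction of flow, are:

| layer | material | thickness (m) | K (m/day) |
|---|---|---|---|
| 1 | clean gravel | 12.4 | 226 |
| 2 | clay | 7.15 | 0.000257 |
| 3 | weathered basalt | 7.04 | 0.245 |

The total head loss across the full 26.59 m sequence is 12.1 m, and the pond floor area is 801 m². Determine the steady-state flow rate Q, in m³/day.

0.348

Flow is perpendicular to layering, so the layers act in series and the equivalent K is the thickness-weighted harmonic mean.
Total thickness L = 12.4 + 7.15 + 7.04 = 26.59 m.
Σ(b_i/K_i) = 12.4/226 + 7.15/0.000257 + 7.04/0.245 = 27850 d.
K_eq = L / Σ(b_i/K_i) = 26.59 / 27850 = 0.0009548 m/day.
Q = K_eq · A · (Δh/L) = 0.0009548 × 801 × (12.1/26.59) = 0.3480 m³/day.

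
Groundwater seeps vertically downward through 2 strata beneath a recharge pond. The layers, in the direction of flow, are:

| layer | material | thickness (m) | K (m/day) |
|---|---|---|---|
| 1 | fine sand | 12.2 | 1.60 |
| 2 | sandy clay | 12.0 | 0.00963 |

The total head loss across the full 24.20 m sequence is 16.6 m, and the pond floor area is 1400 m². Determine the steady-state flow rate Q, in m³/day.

Flow is perpendicular to layering, so the layers act in series and the equivalent K is the thickness-weighted harmonic mean.
Total thickness L = 12.2 + 12.0 = 24.20 m.
Σ(b_i/K_i) = 12.2/1.60 + 12.0/0.00963 = 1254 d.
K_eq = L / Σ(b_i/K_i) = 24.20 / 1254 = 0.01930 m/day.
Q = K_eq · A · (Δh/L) = 0.01930 × 1400 × (16.6/24.20) = 18.54 m³/day.

18.5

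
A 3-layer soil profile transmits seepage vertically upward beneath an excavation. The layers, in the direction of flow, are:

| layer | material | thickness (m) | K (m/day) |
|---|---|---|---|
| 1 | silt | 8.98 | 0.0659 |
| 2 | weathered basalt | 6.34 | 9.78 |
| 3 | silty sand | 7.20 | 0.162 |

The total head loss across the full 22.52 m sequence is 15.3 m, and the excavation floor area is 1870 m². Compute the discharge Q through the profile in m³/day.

158

Flow is perpendicular to layering, so the layers act in series and the equivalent K is the thickness-weighted harmonic mean.
Total thickness L = 8.98 + 6.34 + 7.20 = 22.52 m.
Σ(b_i/K_i) = 8.98/0.0659 + 6.34/9.78 + 7.20/0.162 = 181.4 d.
K_eq = L / Σ(b_i/K_i) = 22.52 / 181.4 = 0.1242 m/day.
Q = K_eq · A · (Δh/L) = 0.1242 × 1870 × (15.3/22.52) = 157.8 m³/day.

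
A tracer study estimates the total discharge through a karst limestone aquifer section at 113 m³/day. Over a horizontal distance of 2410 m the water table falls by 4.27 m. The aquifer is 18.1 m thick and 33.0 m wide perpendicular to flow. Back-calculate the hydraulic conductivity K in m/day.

Cross-sectional area A = 33.0 × 18.1 = 597.3 m².
Hydraulic gradient i = Δh / L = 4.27 / 2410 = 0.001772.
From Q = K·A·i, K = Q / (A·i) = 113 / (597.3 × 0.001772) = 106.8 m/day.

107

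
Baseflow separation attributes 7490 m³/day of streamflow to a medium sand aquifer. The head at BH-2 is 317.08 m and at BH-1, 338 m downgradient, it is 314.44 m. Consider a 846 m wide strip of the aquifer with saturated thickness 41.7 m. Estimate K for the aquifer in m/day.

Cross-sectional area A = 846 × 41.7 = 35278 m².
Hydraulic gradient i = (317.08 − 314.44) / 338 = 2.64 / 338 = 0.007811.
From Q = K·A·i, K = Q / (A·i) = 7490 / (35278 × 0.007811) = 27.18 m/day.

27.2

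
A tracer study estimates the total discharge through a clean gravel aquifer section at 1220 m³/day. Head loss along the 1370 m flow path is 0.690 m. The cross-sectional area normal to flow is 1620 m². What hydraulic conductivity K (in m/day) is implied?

Hydraulic gradient i = Δh / L = 0.690 / 1370 = 0.0005036.
From Q = K·A·i, K = Q / (A·i) = 1220 / (1620 × 0.0005036) = 1495 m/day.

1500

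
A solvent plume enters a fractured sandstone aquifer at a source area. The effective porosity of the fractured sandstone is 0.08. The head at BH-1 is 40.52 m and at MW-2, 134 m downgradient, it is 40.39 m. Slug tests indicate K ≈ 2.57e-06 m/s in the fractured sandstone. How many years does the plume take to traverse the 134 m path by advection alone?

136

Convert K: 2.57e-06 m/s × 86400 = 0.2220 m/day.
Hydraulic gradient i = (40.52 − 40.39) / 134 = 0.13 / 134 = 0.0009701.
Darcy flux q = K · i = 0.2220 × 0.0009701 = 0.0002154 m/day.
Seepage velocity v = q / n_e = 0.0002154 / 0.08 = 0.002693 m/day.
Travel time t = L / v = 134 / 0.002693 = 49763 days = 136.2 years.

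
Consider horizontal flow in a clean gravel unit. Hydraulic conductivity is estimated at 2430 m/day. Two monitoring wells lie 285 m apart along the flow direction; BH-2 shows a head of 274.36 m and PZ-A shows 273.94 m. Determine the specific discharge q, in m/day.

3.58

Hydraulic gradient i = (274.36 − 273.94) / 285 = 0.42 / 285 = 0.001474.
Specific discharge q = K · i = 2430 × 0.001474 = 3.581 m/day.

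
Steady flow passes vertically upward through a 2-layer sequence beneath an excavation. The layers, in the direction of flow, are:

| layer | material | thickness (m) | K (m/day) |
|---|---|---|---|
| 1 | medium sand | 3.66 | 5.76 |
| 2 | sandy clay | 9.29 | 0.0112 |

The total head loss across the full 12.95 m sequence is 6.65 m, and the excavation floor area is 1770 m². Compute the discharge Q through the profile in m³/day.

Flow is perpendicular to layering, so the layers act in series and the equivalent K is the thickness-weighted harmonic mean.
Total thickness L = 3.66 + 9.29 = 12.95 m.
Σ(b_i/K_i) = 3.66/5.76 + 9.29/0.0112 = 830.1 d.
K_eq = L / Σ(b_i/K_i) = 12.95 / 830.1 = 0.01560 m/day.
Q = K_eq · A · (Δh/L) = 0.01560 × 1770 × (6.65/12.95) = 14.18 m³/day.

14.2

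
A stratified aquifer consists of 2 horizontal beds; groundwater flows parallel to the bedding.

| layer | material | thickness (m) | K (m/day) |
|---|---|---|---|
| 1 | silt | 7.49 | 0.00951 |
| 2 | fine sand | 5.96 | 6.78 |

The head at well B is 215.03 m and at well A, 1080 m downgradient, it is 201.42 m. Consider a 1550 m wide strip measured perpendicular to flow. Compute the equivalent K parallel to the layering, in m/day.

Flow is parallel to layering, so each bed carries its own Darcy discharge and the transmissivities add.
Σ(K_i·b_i) = 0.00951×7.49 + 6.78×5.96 = 40.48 m²/day.
Total thickness b = 13.45 m, so K_eq = Σ(K_i·b_i)/b = 3.010 m/day.

3.01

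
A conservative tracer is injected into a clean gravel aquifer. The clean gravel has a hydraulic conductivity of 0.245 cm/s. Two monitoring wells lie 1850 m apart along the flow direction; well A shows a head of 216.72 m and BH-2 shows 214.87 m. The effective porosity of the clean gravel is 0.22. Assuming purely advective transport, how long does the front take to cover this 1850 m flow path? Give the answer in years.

5.26

Convert K: 0.245 cm/s × 864 = 211.7 m/day.
Hydraulic gradient i = (216.72 − 214.87) / 1850 = 1.85 / 1850 = 0.001000.
Darcy flux q = K · i = 211.7 × 0.001000 = 0.2117 m/day.
Seepage velocity v = q / n_e = 0.2117 / 0.22 = 0.9622 m/day.
Travel time t = L / v = 1850 / 0.9622 = 1923 days = 5.264 years.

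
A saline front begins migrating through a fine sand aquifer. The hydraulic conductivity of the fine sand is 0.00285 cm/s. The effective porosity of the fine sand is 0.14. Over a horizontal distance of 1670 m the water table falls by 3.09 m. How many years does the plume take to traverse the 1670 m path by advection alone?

140

Convert K: 0.00285 cm/s × 864 = 2.462 m/day.
Hydraulic gradient i = Δh / L = 3.09 / 1670 = 0.001850.
Darcy flux q = K · i = 2.462 × 0.001850 = 0.004556 m/day.
Seepage velocity v = q / n_e = 0.004556 / 0.14 = 0.03254 m/day.
Travel time t = L / v = 1670 / 0.03254 = 51315 days = 140.5 years.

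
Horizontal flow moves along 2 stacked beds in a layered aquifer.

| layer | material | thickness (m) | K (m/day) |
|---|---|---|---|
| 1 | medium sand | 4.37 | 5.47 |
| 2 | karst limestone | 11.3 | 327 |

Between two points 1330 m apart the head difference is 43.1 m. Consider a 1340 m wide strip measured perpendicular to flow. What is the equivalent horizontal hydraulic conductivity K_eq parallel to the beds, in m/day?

Flow is parallel to layering, so each bed carries its own Darcy discharge and the transmissivities add.
Σ(K_i·b_i) = 5.47×4.37 + 327×11.3 = 3719 m²/day.
Total thickness b = 15.67 m, so K_eq = Σ(K_i·b_i)/b = 237.3 m/day.

237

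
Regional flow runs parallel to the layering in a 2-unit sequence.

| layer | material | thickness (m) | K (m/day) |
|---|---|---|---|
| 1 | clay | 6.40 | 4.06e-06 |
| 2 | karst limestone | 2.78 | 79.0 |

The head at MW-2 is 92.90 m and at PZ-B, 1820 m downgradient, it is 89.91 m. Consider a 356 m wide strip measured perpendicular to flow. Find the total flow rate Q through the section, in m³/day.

128

Flow is parallel to layering, so each bed carries its own Darcy discharge and the transmissivities add.
Σ(K_i·b_i) = 4.06e-06×6.40 + 79.0×2.78 = 219.6 m²/day.
Hydraulic gradient i = (92.90 − 89.91) / 1820 = 2.99 / 1820 = 0.001643.
Q = Σ(K_i·b_i) · W · i = 219.6 × 356 × 0.001643 = 128.4 m³/day.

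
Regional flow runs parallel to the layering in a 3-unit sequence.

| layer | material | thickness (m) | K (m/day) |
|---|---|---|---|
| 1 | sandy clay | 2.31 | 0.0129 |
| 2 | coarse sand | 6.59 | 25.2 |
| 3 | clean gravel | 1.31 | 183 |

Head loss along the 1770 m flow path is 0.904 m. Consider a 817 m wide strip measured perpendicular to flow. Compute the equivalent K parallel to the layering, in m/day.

39.7

Flow is parallel to layering, so each bed carries its own Darcy discharge and the transmissivities add.
Σ(K_i·b_i) = 0.0129×2.31 + 25.2×6.59 + 183×1.31 = 405.8 m²/day.
Total thickness b = 10.21 m, so K_eq = Σ(K_i·b_i)/b = 39.75 m/day.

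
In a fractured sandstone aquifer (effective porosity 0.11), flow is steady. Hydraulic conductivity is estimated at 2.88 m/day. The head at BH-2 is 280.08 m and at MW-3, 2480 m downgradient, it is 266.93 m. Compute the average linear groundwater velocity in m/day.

0.139

Hydraulic gradient i = (280.08 − 266.93) / 2480 = 13.15 / 2480 = 0.005302.
Darcy flux q = K · i = 2.880 × 0.005302 = 0.01527 m/day.
Seepage velocity v = q / n_e = 0.01527 / 0.11 = 0.1388 m/day.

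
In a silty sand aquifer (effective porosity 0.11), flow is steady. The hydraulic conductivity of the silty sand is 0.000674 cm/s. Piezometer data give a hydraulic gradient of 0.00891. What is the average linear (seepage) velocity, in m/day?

0.0472

Convert K: 0.000674 cm/s × 864 = 0.5823 m/day.
Hydraulic gradient i = 0.00891.
Darcy flux q = K · i = 0.5823 × 0.008910 = 0.005189 m/day.
Seepage velocity v = q / n_e = 0.005189 / 0.11 = 0.04717 m/day.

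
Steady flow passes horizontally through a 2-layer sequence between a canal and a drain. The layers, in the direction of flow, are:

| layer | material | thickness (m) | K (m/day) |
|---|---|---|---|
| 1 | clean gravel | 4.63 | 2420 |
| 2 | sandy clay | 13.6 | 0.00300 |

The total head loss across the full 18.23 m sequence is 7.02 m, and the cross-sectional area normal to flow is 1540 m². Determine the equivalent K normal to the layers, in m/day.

Flow is perpendicular to layering, so the layers act in series and the equivalent K is the thickness-weighted harmonic mean.
Total thickness L = 4.63 + 13.6 = 18.23 m.
Σ(b_i/K_i) = 4.63/2420 + 13.6/0.00300 = 4533 d.
K_eq = L / Σ(b_i/K_i) = 18.23 / 4533 = 0.004021 m/day.

0.00402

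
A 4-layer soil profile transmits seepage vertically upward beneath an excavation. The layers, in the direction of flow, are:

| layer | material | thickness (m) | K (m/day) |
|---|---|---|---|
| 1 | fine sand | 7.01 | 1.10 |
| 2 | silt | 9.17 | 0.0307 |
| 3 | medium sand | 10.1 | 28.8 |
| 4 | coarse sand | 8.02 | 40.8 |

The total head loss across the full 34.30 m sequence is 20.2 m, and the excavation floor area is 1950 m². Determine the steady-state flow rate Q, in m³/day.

129

Flow is perpendicular to layering, so the layers act in series and the equivalent K is the thickness-weighted harmonic mean.
Total thickness L = 7.01 + 9.17 + 10.1 + 8.02 = 34.30 m.
Σ(b_i/K_i) = 7.01/1.10 + 9.17/0.0307 + 10.1/28.8 + 8.02/40.8 = 305.6 d.
K_eq = L / Σ(b_i/K_i) = 34.30 / 305.6 = 0.1122 m/day.
Q = K_eq · A · (Δh/L) = 0.1122 × 1950 × (20.2/34.30) = 128.9 m³/day.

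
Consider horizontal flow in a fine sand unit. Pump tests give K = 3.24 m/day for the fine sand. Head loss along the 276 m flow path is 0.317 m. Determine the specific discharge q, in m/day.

Hydraulic gradient i = Δh / L = 0.317 / 276 = 0.001149.
Specific discharge q = K · i = 3.240 × 0.001149 = 0.003721 m/day.

0.00372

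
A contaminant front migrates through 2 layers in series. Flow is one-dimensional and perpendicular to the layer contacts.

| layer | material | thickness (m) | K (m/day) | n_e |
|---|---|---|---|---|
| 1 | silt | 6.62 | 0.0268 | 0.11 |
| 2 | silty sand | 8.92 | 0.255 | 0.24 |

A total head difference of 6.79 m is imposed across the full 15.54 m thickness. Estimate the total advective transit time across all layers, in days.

With flow normal to the layers, continuity requires the same specific discharge q through every layer.
Σ(b_i/K_i) = 6.62/0.0268 + 8.92/0.255 = 282.0 d.
q = Δh / Σ(b_i/K_i) = 6.79 / 282.0 = 0.02408 m/day.
In each layer the seepage velocity is v_i = q/n_i, so the layer transit time is t_i = b_i·n_i / q:
  layer 1 (silt): t_1 = 6.62 × 0.11 / 0.02408 = 30.24 d
  layer 2 (silty sand): t_2 = 8.92 × 0.24 / 0.02408 = 88.91 d
Total t = Σ t_i = 119.2 days.

119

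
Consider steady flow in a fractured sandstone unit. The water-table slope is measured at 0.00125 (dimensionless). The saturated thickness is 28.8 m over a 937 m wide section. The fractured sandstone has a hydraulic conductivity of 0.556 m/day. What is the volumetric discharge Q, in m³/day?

18.8

Cross-sectional area A = 937 × 28.8 = 26986 m².
Hydraulic gradient i = 0.00125.
Darcy's law: Q = K · A · i = 0.5560 × 26986 × 0.001250 = 18.75 m³/day.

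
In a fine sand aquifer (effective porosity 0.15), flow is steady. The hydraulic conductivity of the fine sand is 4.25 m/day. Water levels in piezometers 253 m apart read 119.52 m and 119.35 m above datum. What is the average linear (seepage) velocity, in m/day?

0.0190

Hydraulic gradient i = (119.52 − 119.35) / 253 = 0.17 / 253 = 0.0006719.
Darcy flux q = K · i = 4.250 × 0.0006719 = 0.002856 m/day.
Seepage velocity v = q / n_e = 0.002856 / 0.15 = 0.01904 m/day.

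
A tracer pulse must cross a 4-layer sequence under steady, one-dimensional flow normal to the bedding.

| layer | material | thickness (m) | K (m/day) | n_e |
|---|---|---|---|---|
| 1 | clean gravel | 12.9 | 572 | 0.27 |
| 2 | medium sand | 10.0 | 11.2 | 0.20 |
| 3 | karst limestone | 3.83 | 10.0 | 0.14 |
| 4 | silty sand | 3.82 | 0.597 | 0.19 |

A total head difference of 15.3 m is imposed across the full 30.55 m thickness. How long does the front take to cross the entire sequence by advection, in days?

3.39

With flow normal to the layers, continuity requires the same specific discharge q through every layer.
Σ(b_i/K_i) = 12.9/572 + 10.0/11.2 + 3.83/10.0 + 3.82/0.597 = 7.697 d.
q = Δh / Σ(b_i/K_i) = 15.3 / 7.697 = 1.988 m/day.
In each layer the seepage velocity is v_i = q/n_i, so the layer transit time is t_i = b_i·n_i / q:
  layer 1 (clean gravel): t_1 = 12.9 × 0.27 / 1.988 = 1.752 d
  layer 2 (medium sand): t_2 = 10.0 × 0.20 / 1.988 = 1.006 d
  layer 3 (karst limestone): t_3 = 3.83 × 0.14 / 1.988 = 0.2697 d
  layer 4 (silty sand): t_4 = 3.82 × 0.19 / 1.988 = 0.3651 d
Total t = Σ t_i = 3.393 days.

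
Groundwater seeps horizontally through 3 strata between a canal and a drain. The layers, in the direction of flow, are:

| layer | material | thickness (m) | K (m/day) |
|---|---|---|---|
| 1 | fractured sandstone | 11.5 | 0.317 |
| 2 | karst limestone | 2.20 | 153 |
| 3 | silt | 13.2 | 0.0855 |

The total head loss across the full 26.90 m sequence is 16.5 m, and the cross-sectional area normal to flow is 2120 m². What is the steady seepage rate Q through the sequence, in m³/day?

183

Flow is perpendicular to layering, so the layers act in series and the equivalent K is the thickness-weighted harmonic mean.
Total thickness L = 11.5 + 2.20 + 13.2 = 26.90 m.
Σ(b_i/K_i) = 11.5/0.317 + 2.20/153 + 13.2/0.0855 = 190.7 d.
K_eq = L / Σ(b_i/K_i) = 26.90 / 190.7 = 0.1411 m/day.
Q = K_eq · A · (Δh/L) = 0.1411 × 2120 × (16.5/26.90) = 183.5 m³/day.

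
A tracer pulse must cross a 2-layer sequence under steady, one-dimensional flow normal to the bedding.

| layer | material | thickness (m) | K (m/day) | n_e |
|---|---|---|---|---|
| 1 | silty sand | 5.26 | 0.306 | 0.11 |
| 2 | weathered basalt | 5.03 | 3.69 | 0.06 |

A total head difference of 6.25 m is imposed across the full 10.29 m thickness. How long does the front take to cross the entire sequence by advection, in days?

2.61

With flow normal to the layers, continuity requires the same specific discharge q through every layer.
Σ(b_i/K_i) = 5.26/0.306 + 5.03/3.69 = 18.55 d.
q = Δh / Σ(b_i/K_i) = 6.25 / 18.55 = 0.3369 m/day.
In each layer the seepage velocity is v_i = q/n_i, so the layer transit time is t_i = b_i·n_i / q:
  layer 1 (silty sand): t_1 = 5.26 × 0.11 / 0.3369 = 1.718 d
  layer 2 (weathered basalt): t_2 = 5.03 × 0.06 / 0.3369 = 0.8959 d
Total t = Σ t_i = 2.613 days.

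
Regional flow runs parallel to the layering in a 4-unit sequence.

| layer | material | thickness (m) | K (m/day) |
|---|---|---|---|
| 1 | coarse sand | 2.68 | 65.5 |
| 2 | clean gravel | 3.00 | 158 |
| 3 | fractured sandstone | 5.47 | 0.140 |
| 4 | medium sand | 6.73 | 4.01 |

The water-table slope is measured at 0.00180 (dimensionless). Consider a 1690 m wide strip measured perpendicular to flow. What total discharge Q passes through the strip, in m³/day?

Flow is parallel to layering, so each bed carries its own Darcy discharge and the transmissivities add.
Σ(K_i·b_i) = 65.5×2.68 + 158×3.00 + 0.140×5.47 + 4.01×6.73 = 677.3 m²/day.
Hydraulic gradient i = 0.00180.
Q = Σ(K_i·b_i) · W · i = 677.3 × 1690 × 0.001800 = 2060 m³/day.

2060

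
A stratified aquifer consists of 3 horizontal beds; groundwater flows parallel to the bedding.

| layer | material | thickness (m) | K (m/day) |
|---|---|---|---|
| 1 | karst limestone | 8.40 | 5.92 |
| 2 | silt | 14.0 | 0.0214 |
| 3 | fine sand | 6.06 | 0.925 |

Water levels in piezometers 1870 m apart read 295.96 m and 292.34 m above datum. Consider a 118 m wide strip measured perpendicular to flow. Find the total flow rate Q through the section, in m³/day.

12.7

Flow is parallel to layering, so each bed carries its own Darcy discharge and the transmissivities add.
Σ(K_i·b_i) = 5.92×8.40 + 0.0214×14.0 + 0.925×6.06 = 55.63 m²/day.
Hydraulic gradient i = (295.96 − 292.34) / 1870 = 3.62 / 1870 = 0.001936.
Q = Σ(K_i·b_i) · W · i = 55.63 × 118 × 0.001936 = 12.71 m³/day.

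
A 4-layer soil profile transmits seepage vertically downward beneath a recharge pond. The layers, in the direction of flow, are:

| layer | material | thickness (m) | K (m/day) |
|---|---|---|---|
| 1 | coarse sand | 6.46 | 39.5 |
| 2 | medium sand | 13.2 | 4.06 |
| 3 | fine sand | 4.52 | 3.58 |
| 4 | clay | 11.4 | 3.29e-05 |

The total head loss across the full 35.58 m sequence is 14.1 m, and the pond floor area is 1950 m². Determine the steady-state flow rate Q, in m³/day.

0.0793

Flow is perpendicular to layering, so the layers act in series and the equivalent K is the thickness-weighted harmonic mean.
Total thickness L = 6.46 + 13.2 + 4.52 + 11.4 = 35.58 m.
Σ(b_i/K_i) = 6.46/39.5 + 13.2/4.06 + 4.52/3.58 + 11.4/3.29e-05 = 3.465e+05 d.
K_eq = L / Σ(b_i/K_i) = 35.58 / 3.465e+05 = 0.0001027 m/day.
Q = K_eq · A · (Δh/L) = 0.0001027 × 1950 × (14.1/35.58) = 0.07935 m³/day.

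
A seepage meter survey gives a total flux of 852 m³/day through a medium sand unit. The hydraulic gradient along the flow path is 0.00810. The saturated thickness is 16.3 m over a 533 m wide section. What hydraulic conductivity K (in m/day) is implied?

Cross-sectional area A = 533 × 16.3 = 8688 m².
Hydraulic gradient i = 0.00810.
From Q = K·A·i, K = Q / (A·i) = 852 / (8688 × 0.008100) = 12.11 m/day.

12.1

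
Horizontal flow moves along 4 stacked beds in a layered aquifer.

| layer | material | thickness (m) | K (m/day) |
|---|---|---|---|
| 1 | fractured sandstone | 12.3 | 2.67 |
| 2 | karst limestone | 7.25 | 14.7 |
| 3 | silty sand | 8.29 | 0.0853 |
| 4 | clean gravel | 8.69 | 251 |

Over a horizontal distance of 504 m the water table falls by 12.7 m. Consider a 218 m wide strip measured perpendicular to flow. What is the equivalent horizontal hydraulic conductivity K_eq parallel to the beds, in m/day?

Flow is parallel to layering, so each bed carries its own Darcy discharge and the transmissivities add.
Σ(K_i·b_i) = 2.67×12.3 + 14.7×7.25 + 0.0853×8.29 + 251×8.69 = 2321 m²/day.
Total thickness b = 36.53 m, so K_eq = Σ(K_i·b_i)/b = 63.55 m/day.

63.5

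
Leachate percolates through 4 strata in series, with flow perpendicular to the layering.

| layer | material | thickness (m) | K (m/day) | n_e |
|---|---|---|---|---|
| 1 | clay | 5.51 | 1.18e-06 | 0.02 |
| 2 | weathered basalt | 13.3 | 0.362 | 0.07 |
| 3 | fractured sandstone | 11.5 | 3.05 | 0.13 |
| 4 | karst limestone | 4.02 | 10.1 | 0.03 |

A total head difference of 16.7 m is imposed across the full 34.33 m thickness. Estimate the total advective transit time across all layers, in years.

2030

With flow normal to the layers, continuity requires the same specific discharge q through every layer.
Σ(b_i/K_i) = 5.51/1.18e-06 + 13.3/0.362 + 11.5/3.05 + 4.02/10.1 = 4.670e+06 d.
q = Δh / Σ(b_i/K_i) = 16.7 / 4.670e+06 = 3.576e-06 m/day.
In each layer the seepage velocity is v_i = q/n_i, so the layer transit time is t_i = b_i·n_i / q:
  layer 1 (clay): t_1 = 5.51 × 0.02 / 3.576e-06 = 30813 d
  layer 2 (weathered basalt): t_2 = 13.3 × 0.07 / 3.576e-06 = 2.603e+05 d
  layer 3 (fractured sandstone): t_3 = 11.5 × 0.13 / 3.576e-06 = 4.180e+05 d
  layer 4 (karst limestone): t_4 = 4.02 × 0.03 / 3.576e-06 = 33721 d
Total t = Σ t_i = 7.429e+05 days = 2034 years.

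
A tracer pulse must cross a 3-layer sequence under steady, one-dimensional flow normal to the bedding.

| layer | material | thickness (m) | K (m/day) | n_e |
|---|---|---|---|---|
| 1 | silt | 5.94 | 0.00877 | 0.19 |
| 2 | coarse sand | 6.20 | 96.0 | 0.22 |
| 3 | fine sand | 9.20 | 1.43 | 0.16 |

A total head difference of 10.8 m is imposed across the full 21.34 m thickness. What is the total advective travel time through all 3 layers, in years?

0.687

With flow normal to the layers, continuity requires the same specific discharge q through every layer.
Σ(b_i/K_i) = 5.94/0.00877 + 6.20/96.0 + 9.20/1.43 = 683.8 d.
q = Δh / Σ(b_i/K_i) = 10.8 / 683.8 = 0.01579 m/day.
In each layer the seepage velocity is v_i = q/n_i, so the layer transit time is t_i = b_i·n_i / q:
  layer 1 (silt): t_1 = 5.94 × 0.19 / 0.01579 = 71.46 d
  layer 2 (coarse sand): t_2 = 6.20 × 0.22 / 0.01579 = 86.36 d
  layer 3 (fine sand): t_3 = 9.20 × 0.16 / 0.01579 = 93.20 d
Total t = Σ t_i = 251.0 days = 0.6873 years.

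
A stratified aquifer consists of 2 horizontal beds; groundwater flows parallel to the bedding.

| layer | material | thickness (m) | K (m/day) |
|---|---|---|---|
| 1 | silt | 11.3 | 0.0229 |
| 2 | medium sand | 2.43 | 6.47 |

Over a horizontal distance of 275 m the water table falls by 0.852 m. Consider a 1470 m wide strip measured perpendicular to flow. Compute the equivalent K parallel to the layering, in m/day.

Flow is parallel to layering, so each bed carries its own Darcy discharge and the transmissivities add.
Σ(K_i·b_i) = 0.0229×11.3 + 6.47×2.43 = 15.98 m²/day.
Total thickness b = 13.73 m, so K_eq = Σ(K_i·b_i)/b = 1.164 m/day.

1.16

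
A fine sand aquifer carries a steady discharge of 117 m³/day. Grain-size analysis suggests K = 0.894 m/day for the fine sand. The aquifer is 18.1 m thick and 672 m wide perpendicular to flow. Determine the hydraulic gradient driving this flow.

0.0108

Cross-sectional area A = 672 × 18.1 = 12163 m².
From Q = K·A·i, i = Q / (K·A) = 117 / (0.8940 × 12163) = 0.01076.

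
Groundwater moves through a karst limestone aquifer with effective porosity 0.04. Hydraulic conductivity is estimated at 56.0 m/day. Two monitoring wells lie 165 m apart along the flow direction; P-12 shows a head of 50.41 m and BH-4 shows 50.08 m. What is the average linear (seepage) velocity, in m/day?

Hydraulic gradient i = (50.41 − 50.08) / 165 = 0.33 / 165 = 0.002000.
Darcy flux q = K · i = 56.00 × 0.002000 = 0.1120 m/day.
Seepage velocity v = q / n_e = 0.1120 / 0.04 = 2.800 m/day.

2.80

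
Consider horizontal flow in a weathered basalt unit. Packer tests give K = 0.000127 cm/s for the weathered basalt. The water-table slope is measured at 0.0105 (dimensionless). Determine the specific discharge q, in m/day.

Convert K: 0.000127 cm/s × 864 = 0.1097 m/day.
Hydraulic gradient i = 0.0105.
Specific discharge q = K · i = 0.1097 × 0.01050 = 0.001152 m/day.

0.00115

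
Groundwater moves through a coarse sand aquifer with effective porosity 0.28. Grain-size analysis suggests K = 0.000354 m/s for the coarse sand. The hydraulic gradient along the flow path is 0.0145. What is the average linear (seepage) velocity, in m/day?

1.58

Convert K: 0.000354 m/s × 86400 = 30.59 m/day.
Hydraulic gradient i = 0.0145.
Darcy flux q = K · i = 30.59 × 0.01450 = 0.4435 m/day.
Seepage velocity v = q / n_e = 0.4435 / 0.28 = 1.584 m/day.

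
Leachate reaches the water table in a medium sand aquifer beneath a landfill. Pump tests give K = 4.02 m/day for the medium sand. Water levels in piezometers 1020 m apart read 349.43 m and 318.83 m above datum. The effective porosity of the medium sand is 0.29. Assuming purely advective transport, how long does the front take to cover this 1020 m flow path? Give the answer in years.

6.72

Hydraulic gradient i = (349.43 − 318.83) / 1020 = 30.6 / 1020 = 0.03000.
Darcy flux q = K · i = 4.020 × 0.03000 = 0.1206 m/day.
Seepage velocity v = q / n_e = 0.1206 / 0.29 = 0.4159 m/day.
Travel time t = L / v = 1020 / 0.4159 = 2453 days = 6.715 years.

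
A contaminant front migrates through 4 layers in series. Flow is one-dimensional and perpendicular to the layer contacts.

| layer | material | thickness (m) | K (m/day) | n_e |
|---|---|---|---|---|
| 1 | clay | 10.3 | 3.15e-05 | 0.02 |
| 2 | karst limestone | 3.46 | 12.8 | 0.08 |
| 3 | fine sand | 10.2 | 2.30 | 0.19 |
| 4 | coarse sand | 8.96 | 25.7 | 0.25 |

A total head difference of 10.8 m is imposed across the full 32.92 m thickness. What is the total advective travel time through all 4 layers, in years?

With flow normal to the layers, continuity requires the same specific discharge q through every layer.
Σ(b_i/K_i) = 10.3/3.15e-05 + 3.46/12.8 + 10.2/2.30 + 8.96/25.7 = 3.270e+05 d.
q = Δh / Σ(b_i/K_i) = 10.8 / 3.270e+05 = 3.303e-05 m/day.
In each layer the seepage velocity is v_i = q/n_i, so the layer transit time is t_i = b_i·n_i / q:
  layer 1 (clay): t_1 = 10.3 × 0.02 / 3.303e-05 = 6237 d
  layer 2 (karst limestone): t_2 = 3.46 × 0.08 / 3.303e-05 = 8381 d
  layer 3 (fine sand): t_3 = 10.2 × 0.19 / 3.303e-05 = 58676 d
  layer 4 (coarse sand): t_4 = 8.96 × 0.25 / 3.303e-05 = 67820 d
Total t = Σ t_i = 1.411e+05 days = 386.3 years.

386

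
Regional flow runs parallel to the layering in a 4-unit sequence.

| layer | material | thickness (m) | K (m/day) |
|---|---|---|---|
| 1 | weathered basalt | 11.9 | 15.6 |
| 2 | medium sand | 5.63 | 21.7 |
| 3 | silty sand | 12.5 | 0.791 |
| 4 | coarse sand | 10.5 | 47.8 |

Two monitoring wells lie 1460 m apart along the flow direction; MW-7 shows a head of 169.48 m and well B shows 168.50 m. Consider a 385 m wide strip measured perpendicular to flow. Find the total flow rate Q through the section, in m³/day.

Flow is parallel to layering, so each bed carries its own Darcy discharge and the transmissivities add.
Σ(K_i·b_i) = 15.6×11.9 + 21.7×5.63 + 0.791×12.5 + 47.8×10.5 = 819.6 m²/day.
Hydraulic gradient i = (169.48 − 168.50) / 1460 = 0.98 / 1460 = 0.0006712.
Q = Σ(K_i·b_i) · W · i = 819.6 × 385 × 0.0006712 = 211.8 m³/day.

212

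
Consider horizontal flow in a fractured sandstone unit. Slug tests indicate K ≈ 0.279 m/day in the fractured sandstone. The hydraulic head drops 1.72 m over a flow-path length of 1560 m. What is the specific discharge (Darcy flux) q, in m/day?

Hydraulic gradient i = Δh / L = 1.72 / 1560 = 0.001103.
Specific discharge q = K · i = 0.2790 × 0.001103 = 0.0003076 m/day.

0.000308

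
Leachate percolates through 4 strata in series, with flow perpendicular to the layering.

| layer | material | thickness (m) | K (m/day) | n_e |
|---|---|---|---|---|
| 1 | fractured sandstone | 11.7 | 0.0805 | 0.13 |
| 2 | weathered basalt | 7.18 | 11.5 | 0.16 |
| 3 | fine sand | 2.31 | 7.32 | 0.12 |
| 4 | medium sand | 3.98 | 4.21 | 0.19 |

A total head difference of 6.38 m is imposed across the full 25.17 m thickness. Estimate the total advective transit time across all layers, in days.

With flow normal to the layers, continuity requires the same specific discharge q through every layer.
Σ(b_i/K_i) = 11.7/0.0805 + 7.18/11.5 + 2.31/7.32 + 3.98/4.21 = 147.2 d.
q = Δh / Σ(b_i/K_i) = 6.38 / 147.2 = 0.04333 m/day.
In each layer the seepage velocity is v_i = q/n_i, so the layer transit time is t_i = b_i·n_i / q:
  layer 1 (fractured sandstone): t_1 = 11.7 × 0.13 / 0.04333 = 35.10 d
  layer 2 (weathered basalt): t_2 = 7.18 × 0.16 / 0.04333 = 26.51 d
  layer 3 (fine sand): t_3 = 2.31 × 0.12 / 0.04333 = 6.397 d
  layer 4 (medium sand): t_4 = 3.98 × 0.19 / 0.04333 = 17.45 d
Total t = Σ t_i = 85.46 days.

85.5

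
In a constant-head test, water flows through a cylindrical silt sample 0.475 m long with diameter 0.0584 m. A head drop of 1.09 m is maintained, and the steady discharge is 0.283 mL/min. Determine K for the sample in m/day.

0.0663

Cross-sectional area A = π·(d/2)² = π × (0.0584/2)² = 0.002679 m².
Convert discharge: 0.283 mL/min = 4.717e-09 m³/s.
Darcy's law rearranged: K = Q·L / (A·Δh) = 4.717e-09 × 0.475 / (0.002679 × 1.09) = 7.673e-07 m/s = 0.06630 m/day.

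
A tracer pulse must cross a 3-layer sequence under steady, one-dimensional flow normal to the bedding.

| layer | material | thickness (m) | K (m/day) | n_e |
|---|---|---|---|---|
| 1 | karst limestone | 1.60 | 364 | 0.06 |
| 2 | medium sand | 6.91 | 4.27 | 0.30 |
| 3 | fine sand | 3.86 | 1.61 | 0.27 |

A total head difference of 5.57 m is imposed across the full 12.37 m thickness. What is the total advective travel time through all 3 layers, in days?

2.32

With flow normal to the layers, continuity requires the same specific discharge q through every layer.
Σ(b_i/K_i) = 1.60/364 + 6.91/4.27 + 3.86/1.61 = 4.020 d.
q = Δh / Σ(b_i/K_i) = 5.57 / 4.020 = 1.386 m/day.
In each layer the seepage velocity is v_i = q/n_i, so the layer transit time is t_i = b_i·n_i / q:
  layer 1 (karst limestone): t_1 = 1.60 × 0.06 / 1.386 = 0.06929 d
  layer 2 (medium sand): t_2 = 6.91 × 0.30 / 1.386 = 1.496 d
  layer 3 (fine sand): t_3 = 3.86 × 0.27 / 1.386 = 0.7522 d
Total t = Σ t_i = 2.318 days.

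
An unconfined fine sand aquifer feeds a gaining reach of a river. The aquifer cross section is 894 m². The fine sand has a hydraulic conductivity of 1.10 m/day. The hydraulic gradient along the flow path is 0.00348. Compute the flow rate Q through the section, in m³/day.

Hydraulic gradient i = 0.00348.
Darcy's law: Q = K · A · i = 1.100 × 894.0 × 0.003480 = 3.422 m³/day.

3.42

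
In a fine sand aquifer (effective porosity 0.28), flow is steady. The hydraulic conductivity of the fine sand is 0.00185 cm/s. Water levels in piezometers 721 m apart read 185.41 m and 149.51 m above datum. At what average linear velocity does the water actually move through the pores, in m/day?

0.284

Convert K: 0.00185 cm/s × 864 = 1.598 m/day.
Hydraulic gradient i = (185.41 − 149.51) / 721 = 35.9 / 721 = 0.04979.
Darcy flux q = K · i = 1.598 × 0.04979 = 0.07959 m/day.
Seepage velocity v = q / n_e = 0.07959 / 0.28 = 0.2842 m/day.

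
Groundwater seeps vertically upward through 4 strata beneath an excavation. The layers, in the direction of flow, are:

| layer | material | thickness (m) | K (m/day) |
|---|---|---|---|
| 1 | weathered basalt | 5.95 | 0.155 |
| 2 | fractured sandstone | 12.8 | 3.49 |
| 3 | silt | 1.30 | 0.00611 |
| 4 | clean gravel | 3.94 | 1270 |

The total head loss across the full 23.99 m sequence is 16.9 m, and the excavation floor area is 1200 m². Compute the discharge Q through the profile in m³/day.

Flow is perpendicular to layering, so the layers act in series and the equivalent K is the thickness-weighted harmonic mean.
Total thickness L = 5.95 + 12.8 + 1.30 + 3.94 = 23.99 m.
Σ(b_i/K_i) = 5.95/0.155 + 12.8/3.49 + 1.30/0.00611 + 3.94/1270 = 254.8 d.
K_eq = L / Σ(b_i/K_i) = 23.99 / 254.8 = 0.09414 m/day.
Q = K_eq · A · (Δh/L) = 0.09414 × 1200 × (16.9/23.99) = 79.58 m³/day.

79.6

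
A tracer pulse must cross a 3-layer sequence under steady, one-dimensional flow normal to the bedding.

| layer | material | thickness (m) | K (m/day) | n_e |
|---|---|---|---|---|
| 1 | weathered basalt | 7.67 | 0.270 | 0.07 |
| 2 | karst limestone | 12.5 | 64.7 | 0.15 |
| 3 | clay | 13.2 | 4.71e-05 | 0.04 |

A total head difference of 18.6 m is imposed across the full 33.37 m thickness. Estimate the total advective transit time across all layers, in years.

With flow normal to the layers, continuity requires the same specific discharge q through every layer.
Σ(b_i/K_i) = 7.67/0.270 + 12.5/64.7 + 13.2/4.71e-05 = 2.803e+05 d.
q = Δh / Σ(b_i/K_i) = 18.6 / 2.803e+05 = 6.636e-05 m/day.
In each layer the seepage velocity is v_i = q/n_i, so the layer transit time is t_i = b_i·n_i / q:
  layer 1 (weathered basalt): t_1 = 7.67 × 0.07 / 6.636e-05 = 8091 d
  layer 2 (karst limestone): t_2 = 12.5 × 0.15 / 6.636e-05 = 28254 d
  layer 3 (clay): t_3 = 13.2 × 0.04 / 6.636e-05 = 7956 d
Total t = Σ t_i = 44301 days = 121.3 years.

121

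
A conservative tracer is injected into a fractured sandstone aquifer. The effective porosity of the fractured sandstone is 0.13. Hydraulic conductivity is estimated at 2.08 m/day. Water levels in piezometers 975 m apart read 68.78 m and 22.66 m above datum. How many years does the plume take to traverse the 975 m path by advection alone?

3.53

Hydraulic gradient i = (68.78 − 22.66) / 975 = 46.12 / 975 = 0.04730.
Darcy flux q = K · i = 2.080 × 0.04730 = 0.09839 m/day.
Seepage velocity v = q / n_e = 0.09839 / 0.13 = 0.7568 m/day.
Travel time t = L / v = 975 / 0.7568 = 1288 days = 3.527 years.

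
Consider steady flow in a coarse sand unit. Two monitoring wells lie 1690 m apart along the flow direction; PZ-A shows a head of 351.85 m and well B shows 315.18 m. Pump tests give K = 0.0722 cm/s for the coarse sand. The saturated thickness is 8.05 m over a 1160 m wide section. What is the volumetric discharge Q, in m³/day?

Convert K: 0.0722 cm/s × 864 = 62.38 m/day.
Cross-sectional area A = 1160 × 8.05 = 9338 m².
Hydraulic gradient i = (351.85 − 315.18) / 1690 = 36.67 / 1690 = 0.02170.
Darcy's law: Q = K · A · i = 62.38 × 9338 × 0.02170 = 12639 m³/day.

12600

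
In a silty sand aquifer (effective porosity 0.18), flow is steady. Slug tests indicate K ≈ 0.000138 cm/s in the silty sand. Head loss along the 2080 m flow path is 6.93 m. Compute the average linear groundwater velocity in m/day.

Convert K: 0.000138 cm/s × 864 = 0.1192 m/day.
Hydraulic gradient i = Δh / L = 6.93 / 2080 = 0.003332.
Darcy flux q = K · i = 0.1192 × 0.003332 = 0.0003972 m/day.
Seepage velocity v = q / n_e = 0.0003972 / 0.18 = 0.002207 m/day.

0.00221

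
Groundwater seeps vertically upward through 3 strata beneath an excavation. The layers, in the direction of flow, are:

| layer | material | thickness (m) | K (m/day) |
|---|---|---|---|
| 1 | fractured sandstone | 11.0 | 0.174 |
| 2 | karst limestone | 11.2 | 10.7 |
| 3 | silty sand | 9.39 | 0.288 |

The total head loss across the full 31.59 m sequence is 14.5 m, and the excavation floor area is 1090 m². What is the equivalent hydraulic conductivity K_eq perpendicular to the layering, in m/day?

Flow is perpendicular to layering, so the layers act in series and the equivalent K is the thickness-weighted harmonic mean.
Total thickness L = 11.0 + 11.2 + 9.39 = 31.59 m.
Σ(b_i/K_i) = 11.0/0.174 + 11.2/10.7 + 9.39/0.288 = 96.87 d.
K_eq = L / Σ(b_i/K_i) = 31.59 / 96.87 = 0.3261 m/day.

0.326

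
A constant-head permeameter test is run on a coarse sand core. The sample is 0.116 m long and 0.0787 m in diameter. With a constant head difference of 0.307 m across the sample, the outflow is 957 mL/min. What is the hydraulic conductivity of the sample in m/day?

107

Cross-sectional area A = π·(d/2)² = π × (0.0787/2)² = 0.004865 m².
Convert discharge: 957 mL/min = 1.595e-05 m³/s.
Darcy's law rearranged: K = Q·L / (A·Δh) = 1.595e-05 × 0.116 / (0.004865 × 0.307) = 0.001239 m/s = 107.0 m/day.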